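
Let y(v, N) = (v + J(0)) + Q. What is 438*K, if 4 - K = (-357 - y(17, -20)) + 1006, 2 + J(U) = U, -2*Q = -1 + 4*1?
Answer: -276597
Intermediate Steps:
Q = -3/2 (Q = -(-1 + 4*1)/2 = -(-1 + 4)/2 = -1/2*3 = -3/2 ≈ -1.5000)
J(U) = -2 + U
y(v, N) = -7/2 + v (y(v, N) = (v + (-2 + 0)) - 3/2 = (v - 2) - 3/2 = (-2 + v) - 3/2 = -7/2 + v)
K = -1263/2 (K = 4 - ((-357 - (-7/2 + 17)) + 1006) = 4 - ((-357 - 1*27/2) + 1006) = 4 - ((-357 - 27/2) + 1006) = 4 - (-741/2 + 1006) = 4 - 1*1271/2 = 4 - 1271/2 = -1263/2 ≈ -631.50)
438*K = 438*(-1263/2) = -276597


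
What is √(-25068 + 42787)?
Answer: √17719 ≈ 133.11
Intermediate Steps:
√(-25068 + 42787) = √17719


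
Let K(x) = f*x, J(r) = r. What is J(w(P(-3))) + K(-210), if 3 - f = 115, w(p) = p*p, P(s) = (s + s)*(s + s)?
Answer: 24816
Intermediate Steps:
P(s) = 4*s² (P(s) = (2*s)*(2*s) = 4*s²)
w(p) = p²
f = -112 (f = 3 - 1*115 = 3 - 115 = -112)
K(x) = -112*x
J(w(P(-3))) + K(-210) = (4*(-3)²)² - 112*(-210) = (4*9)² + 23520 = 36² + 23520 = 1296 + 23520 = 24816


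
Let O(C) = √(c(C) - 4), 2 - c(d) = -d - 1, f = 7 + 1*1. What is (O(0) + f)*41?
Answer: 328 + 41*I ≈ 328.0 + 41.0*I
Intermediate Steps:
f = 8 (f = 7 + 1 = 8)
c(d) = 3 + d (c(d) = 2 - (-d - 1) = 2 - (-1 - d) = 2 + (1 + d) = 3 + d)
O(C) = √(-1 + C) (O(C) = √((3 + C) - 4) = √(-1 + C))
(O(0) + f)*41 = (√(-1 + 0) + 8)*41 = (√(-1) + 8)*41 = (I + 8)*41 = (8 + I)*41 = 328 + 41*I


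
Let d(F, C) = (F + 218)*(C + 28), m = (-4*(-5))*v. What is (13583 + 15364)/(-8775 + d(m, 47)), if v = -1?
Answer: 9649/2025 ≈ 4.7649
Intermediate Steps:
m = -20 (m = -4*(-5)*(-1) = 20*(-1) = -20)
d(F, C) = (28 + C)*(218 + F) (d(F, C) = (218 + F)*(28 + C) = (28 + C)*(218 + F))
(13583 + 15364)/(-8775 + d(m, 47)) = (13583 + 15364)/(-8775 + (6104 + 28*(-20) + 218*47 + 47*(-20))) = 28947/(-8775 + (6104 - 560 + 10246 - 940)) = 28947/(-8775 + 14850) = 28947/6075 = 28947*(1/6075) = 9649/2025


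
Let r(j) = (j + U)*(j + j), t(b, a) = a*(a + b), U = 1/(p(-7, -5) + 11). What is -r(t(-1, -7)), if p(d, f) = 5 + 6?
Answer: -69048/11 ≈ -6277.1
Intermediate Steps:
p(d, f) = 11
U = 1/22 (U = 1/(11 + 11) = 1/22 ≈ 0.045455)
r(j) = 2*j*(1/22 + j) (r(j) = (j + 1/22)*(j + j) = (1/22 + j)*(2*j) = 2*j*(1/22 + j))
-r(t(-1, -7)) = -(-7*(-7 - 1))*(1 + 22*(-7*(-7 - 1)))/11 = -(-7*(-8))*(1 + 22*(-7*(-8)))/11 = -56*(1 + 22*56)/11 = -56*(1 + 1232)/11 = -56*1233/11 = -1*69048/11 = -69048/11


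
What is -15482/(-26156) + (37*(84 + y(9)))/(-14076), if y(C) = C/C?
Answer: 1995059/5414292 ≈ 0.36848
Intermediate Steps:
y(C) = 1
-15482/(-26156) + (37*(84 + y(9)))/(-14076) = -15482/(-26156) + (37*(84 + 1))/(-14076) = -15482*(-1/26156) + (37*85)*(-1/14076) = 7741/13078 + 3145*(-1/14076) = 7741/13078 - 185/828 = 1995059/5414292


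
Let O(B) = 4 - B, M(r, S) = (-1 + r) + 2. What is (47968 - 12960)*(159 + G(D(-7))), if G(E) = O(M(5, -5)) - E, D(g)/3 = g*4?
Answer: 8436928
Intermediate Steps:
M(r, S) = 1 + r
D(g) = 12*g (D(g) = 3*(g*4) = 3*(4*g) = 12*g)
G(E) = -2 - E (G(E) = (4 - (1 + 5)) - E = (4 - 1*6) - E = (4 - 6) - E = -2 - E)
(47968 - 12960)*(159 + G(D(-7))) = (47968 - 12960)*(159 + (-2 - 12*(-7))) = 35008*(159 + (-2 - 1*(-84))) = 35008*(159 + (-2 + 84)) = 35008*(159 + 82) = 35008*241 = 8436928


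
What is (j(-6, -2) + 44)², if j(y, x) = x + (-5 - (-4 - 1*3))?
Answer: 1936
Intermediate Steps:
j(y, x) = 2 + x (j(y, x) = x + (-5 - (-4 - 3)) = x + (-5 - 1*(-7)) = x + (-5 + 7) = x + 2 = 2 + x)
(j(-6, -2) + 44)² = ((2 - 2) + 44)² = (0 + 44)² = 44² = 1936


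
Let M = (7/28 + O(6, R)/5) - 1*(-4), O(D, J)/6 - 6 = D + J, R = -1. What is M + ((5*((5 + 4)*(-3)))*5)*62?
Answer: -836651/20 ≈ -41833.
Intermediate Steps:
O(D, J) = 36 + 6*D + 6*J (O(D, J) = 36 + 6*(D + J) = 36 + (6*D + 6*J) = 36 + 6*D + 6*J)
M = 349/20 (M = (7/28 + (36 + 6*6 + 6*(-1))/5) - 1*(-4) = (7*(1/28) + (36 + 36 - 6)*(⅕)) + 4 = (¼ + 66*(⅕)) + 4 = (¼ + 66/5) + 4 = 269/20 + 4 = 349/20 ≈ 17.450)
M + ((5*((5 + 4)*(-3)))*5)*62 = 349/20 + ((5*((5 + 4)*(-3)))*5)*62 = 349/20 + ((5*(9*(-3)))*5)*62 = 349/20 + ((5*(-27))*5)*62 = 349/20 - 135*5*62 = 349/20 - 675*62 = 349/20 - 41850 = -836651/20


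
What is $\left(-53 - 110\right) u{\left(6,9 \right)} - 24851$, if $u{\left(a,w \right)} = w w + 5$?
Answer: $-38869$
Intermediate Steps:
$u{\left(a,w \right)} = 5 + w^{2}$ ($u{\left(a,w \right)} = w^{2} + 5 = 5 + w^{2}$)
$\left(-53 - 110\right) u{\left(6,9 \right)} - 24851 = \left(-53 - 110\right) \left(5 + 9^{2}\right) - 24851 = - 163 \left(5 + 81\right) - 24851 = \left(-163\right) 86 - 24851 = -14018 - 24851 = -38869$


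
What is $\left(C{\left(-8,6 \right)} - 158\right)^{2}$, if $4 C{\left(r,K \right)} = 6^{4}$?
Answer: $27556$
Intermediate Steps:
$C{\left(r,K \right)} = 324$ ($C{\left(r,K \right)} = \frac{6^{4}}{4} = \frac{1}{4} \cdot 1296 = 324$)
$\left(C{\left(-8,6 \right)} - 158\right)^{2} = \left(324 - 158\right)^{2} = 166^{2} = 27556$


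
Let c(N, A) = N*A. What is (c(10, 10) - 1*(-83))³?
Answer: 6128487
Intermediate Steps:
c(N, A) = A*N
(c(10, 10) - 1*(-83))³ = (10*10 - 1*(-83))³ = (100 + 83)³ = 183³ = 6128487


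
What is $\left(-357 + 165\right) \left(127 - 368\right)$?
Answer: $46272$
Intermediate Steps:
$\left(-357 + 165\right) \left(127 - 368\right) = \left(-192\right) \left(-241\right) = 46272$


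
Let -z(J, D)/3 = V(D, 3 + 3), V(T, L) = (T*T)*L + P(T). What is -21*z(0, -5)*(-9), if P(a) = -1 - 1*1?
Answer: -83916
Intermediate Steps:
P(a) = -2 (P(a) = -1 - 1 = -2)
V(T, L) = -2 + L*T² (V(T, L) = (T*T)*L - 2 = T²*L - 2 = L*T² - 2 = -2 + L*T²)
z(J, D) = 6 - 18*D² (z(J, D) = -3*(-2 + (3 + 3)*D²) = -3*(-2 + 6*D²) = 6 - 18*D²)
-21*z(0, -5)*(-9) = -21*(6 - 18*(-5)²)*(-9) = -21*(6 - 18*25)*(-9) = -21*(6 - 450)*(-9) = -21*(-444)*(-9) = 9324*(-9) = -83916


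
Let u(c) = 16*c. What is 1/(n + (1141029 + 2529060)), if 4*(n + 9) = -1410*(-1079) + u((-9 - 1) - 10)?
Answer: 2/8100695 ≈ 2.4689e-7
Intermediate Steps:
n = 760517/2 (n = -9 + (-1410*(-1079) + 16*((-9 - 1) - 10))/4 = -9 + (1521390 + 16*(-10 - 10))/4 = -9 + (1521390 + 16*(-20))/4 = -9 + (1521390 - 320)/4 = -9 + (¼)*1521070 = -9 + 760535/2 = 760517/2 ≈ 3.8026e+5)
1/(n + (1141029 + 2529060)) = 1/(760517/2 + (1141029 + 2529060)) = 1/(760517/2 + 3670089) = 1/(8100695/2) = 2/8100695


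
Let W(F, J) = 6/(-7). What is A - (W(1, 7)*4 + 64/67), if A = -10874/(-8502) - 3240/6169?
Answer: 39691336537/12299252511 ≈ 3.2271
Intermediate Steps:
W(F, J) = -6/7 (W(F, J) = 6*(-1/7) = -6/7)
A = 19767613/26224419 (A = -10874*(-1/8502) - 3240*1/6169 = 5437/4251 - 3240/6169 = 19767613/26224419 ≈ 0.75379)
A - (W(1, 7)*4 + 64/67) = 19767613/26224419 - (-6/7*4 + 64/67) = 19767613/26224419 - (-24/7 + 64*(1/67)) = 19767613/26224419 - (-24/7 + 64/67) = 19767613/26224419 - 1*(-1160/469) = 19767613/26224419 + 1160/469 = 39691336537/12299252511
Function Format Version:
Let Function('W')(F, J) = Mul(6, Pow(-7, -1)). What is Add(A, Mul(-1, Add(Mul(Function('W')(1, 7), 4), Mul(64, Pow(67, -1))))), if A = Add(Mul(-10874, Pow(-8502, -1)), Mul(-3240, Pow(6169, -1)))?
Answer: Rational(39691336537, 12299252511) ≈ 3.2271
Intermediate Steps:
Function('W')(F, J) = Rational(-6, 7) (Function('W')(F, J) = Mul(6, Rational(-1, 7)) = Rational(-6, 7))
A = Rational(19767613, 26224419) (A = Add(Mul(-10874, Rational(-1, 8502)), Mul(-3240, Rational(1, 6169))) = Add(Rational(5437, 4251), Rational(-3240, 6169)) = Rational(19767613, 26224419) ≈ 0.75379)
Add(A, Mul(-1, Add(Mul(Function('W')(1, 7), 4), Mul(64, Pow(67, -1))))) = Add(Rational(19767613, 26224419), Mul(-1, Add(Mul(Rational(-6, 7), 4), Mul(64, Pow(67, -1))))) = Add(Rational(19767613, 26224419), Mul(-1, Add(Rational(-24, 7), Mul(64, Rational(1, 67))))) = Add(Rational(19767613, 26224419), Mul(-1, Add(Rational(-24, 7), Rational(64, 67)))) = Add(Rational(19767613, 26224419), Mul(-1, Rational(-1160, 469))) = Add(Rational(19767613, 26224419), Rational(1160, 469)) = Rational(39691336537, 12299252511)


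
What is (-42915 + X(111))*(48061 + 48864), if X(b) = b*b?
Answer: -2965323450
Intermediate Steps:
X(b) = b**2
(-42915 + X(111))*(48061 + 48864) = (-42915 + 111**2)*(48061 + 48864) = (-42915 + 12321)*96925 = -30594*96925 = -2965323450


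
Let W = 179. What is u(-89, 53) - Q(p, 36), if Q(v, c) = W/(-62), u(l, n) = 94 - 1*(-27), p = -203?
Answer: 7681/62 ≈ 123.89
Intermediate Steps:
u(l, n) = 121 (u(l, n) = 94 + 27 = 121)
Q(v, c) = -179/62 (Q(v, c) = 179/(-62) = 179*(-1/62) = -179/62)
u(-89, 53) - Q(p, 36) = 121 - 1*(-179/62) = 121 + 179/62 = 7681/62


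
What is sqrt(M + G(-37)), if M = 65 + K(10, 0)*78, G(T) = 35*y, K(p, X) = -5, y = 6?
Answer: I*sqrt(115) ≈ 10.724*I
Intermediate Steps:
G(T) = 210 (G(T) = 35*6 = 210)
M = -325 (M = 65 - 5*78 = 65 - 390 = -325)
sqrt(M + G(-37)) = sqrt(-325 + 210) = sqrt(-115) = I*sqrt(115)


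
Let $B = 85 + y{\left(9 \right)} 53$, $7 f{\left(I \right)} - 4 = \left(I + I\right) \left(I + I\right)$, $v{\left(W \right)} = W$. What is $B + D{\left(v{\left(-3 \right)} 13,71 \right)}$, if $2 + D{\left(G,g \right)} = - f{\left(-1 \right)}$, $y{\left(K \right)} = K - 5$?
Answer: $\frac{2057}{7} \approx 293.86$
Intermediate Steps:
$y{\left(K \right)} = -5 + K$ ($y{\left(K \right)} = K - 5 = -5 + K$)
$f{\left(I \right)} = \frac{4}{7} + \frac{4 I^{2}}{7}$ ($f{\left(I \right)} = \frac{4}{7} + \frac{\left(I + I\right) \left(I + I\right)}{7} = \frac{4}{7} + \frac{2 I 2 I}{7} = \frac{4}{7} + \frac{4 I^{2}}{7}$)
$D{\left(G,g \right)} = - \frac{22}{7}$ ($D{\left(G,g \right)} = -2 - \left(\frac{4}{7} + \frac{4 \left(-1\right)^{2}}{7}\right) = -2 - \left(\frac{4}{7} + \frac{4}{7} \cdot 1\right) = -2 - \left(\frac{4}{7} + \frac{4}{7}\right) = -2 - \frac{8}{7} = - \frac{22}{7}$)
$B = 297$ ($B = 85 + \left(-5 + 9\right) 53 = 85 + 4 \cdot 53 = 85 + 212 = 297$)
$B + D{\left(v{\left(-3 \right)} 13,71 \right)} = 297 - \frac{22}{7} = \frac{2057}{7}$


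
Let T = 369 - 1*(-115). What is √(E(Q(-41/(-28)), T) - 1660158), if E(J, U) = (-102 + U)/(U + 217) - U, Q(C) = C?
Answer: 14*I*√4163473835/701 ≈ 1288.7*I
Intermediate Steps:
T = 484 (T = 369 + 115 = 484)
E(J, U) = -U + (-102 + U)/(217 + U) (E(J, U) = (-102 + U)/(217 + U) - U = -U + (-102 + U)/(217 + U))
√(E(Q(-41/(-28)), T) - 1660158) = √((-102 - 1*484² - 216*484)/(217 + 484) - 1660158) = √((-102 - 1*234256 - 104544)/701 - 1660158) = √((-102 - 234256 - 104544)/701 - 1660158) = √((1/701)*(-338902) - 1660158) = √(-338902/701 - 1660158) = √(-1164109660/701) = 14*I*√4163473835/701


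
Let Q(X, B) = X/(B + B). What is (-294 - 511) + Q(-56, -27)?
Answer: -21707/27 ≈ -803.96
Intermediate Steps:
Q(X, B) = X/(2*B) (Q(X, B) = X/((2*B)) = X*(1/(2*B)) = X/(2*B))
(-294 - 511) + Q(-56, -27) = (-294 - 511) + (1/2)*(-56)/(-27) = -805 + (1/2)*(-56)*(-1/27) = -805 + 28/27 = -21707/27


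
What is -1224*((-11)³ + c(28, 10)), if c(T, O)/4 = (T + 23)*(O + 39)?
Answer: -10605960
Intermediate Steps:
c(T, O) = 4*(23 + T)*(39 + O) (c(T, O) = 4*((T + 23)*(O + 39)) = 4*((23 + T)*(39 + O)) = 4*(23 + T)*(39 + O))
-1224*((-11)³ + c(28, 10)) = -1224*((-11)³ + (3588 + 92*10 + 156*28 + 4*10*28)) = -1224*(-1331 + (3588 + 920 + 4368 + 1120)) = -1224*(-1331 + 9996) = -1224*8665 = -10605960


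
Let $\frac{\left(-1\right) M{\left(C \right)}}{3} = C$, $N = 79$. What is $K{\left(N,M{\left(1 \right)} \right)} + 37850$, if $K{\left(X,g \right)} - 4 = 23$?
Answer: $37877$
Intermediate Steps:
$M{\left(C \right)} = - 3 C$
$K{\left(X,g \right)} = 27$ ($K{\left(X,g \right)} = 4 + 23 = 27$)
$K{\left(N,M{\left(1 \right)} \right)} + 37850 = 27 + 37850 = 37877$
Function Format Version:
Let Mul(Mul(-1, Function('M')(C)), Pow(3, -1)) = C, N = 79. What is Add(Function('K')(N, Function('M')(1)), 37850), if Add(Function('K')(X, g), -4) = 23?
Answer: 37877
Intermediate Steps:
Function('M')(C) = Mul(-3, C)
Function('K')(X, g) = 27 (Function('K')(X, g) = Add(4, 23) = 27)
Add(Function('K')(N, Function('M')(1)), 37850) = Add(27, 37850) = 37877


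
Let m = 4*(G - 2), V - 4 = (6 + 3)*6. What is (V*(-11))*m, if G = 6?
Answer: -10208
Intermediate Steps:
V = 58 (V = 4 + (6 + 3)*6 = 4 + 9*6 = 4 + 54 = 58)
m = 16 (m = 4*(6 - 2) = 4*4 = 16)
(V*(-11))*m = (58*(-11))*16 = -638*16 = -10208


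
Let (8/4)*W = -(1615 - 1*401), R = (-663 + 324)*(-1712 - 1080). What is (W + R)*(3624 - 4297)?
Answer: -636577913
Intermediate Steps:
R = 946488 (R = -339*(-2792) = 946488)
W = -607 (W = (-(1615 - 1*401))/2 = (-(1615 - 401))/2 = (-1*1214)/2 = (½)*(-1214) = -607)
(W + R)*(3624 - 4297) = (-607 + 946488)*(3624 - 4297) = 945881*(-673) = -636577913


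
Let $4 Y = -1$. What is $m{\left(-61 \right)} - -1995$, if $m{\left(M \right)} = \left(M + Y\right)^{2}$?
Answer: $\frac{91945}{16} \approx 5746.6$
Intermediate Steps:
$Y = - \frac{1}{4}$ ($Y = \frac{1}{4} \left(-1\right) = - \frac{1}{4} \approx -0.25$)
$m{\left(M \right)} = \left(- \frac{1}{4} + M\right)^{2}$ ($m{\left(M \right)} = \left(M - \frac{1}{4}\right)^{2} = \left(- \frac{1}{4} + M\right)^{2}$)
$m{\left(-61 \right)} - -1995 = \frac{\left(-1 + 4 \left(-61\right)\right)^{2}}{16} - -1995 = \frac{\left(-1 - 244\right)^{2}}{16} + 1995 = \frac{\left(-245\right)^{2}}{16} + 1995 = \frac{1}{16} \cdot 60025 + 1995 = \frac{60025}{16} + 1995 = \frac{91945}{16}$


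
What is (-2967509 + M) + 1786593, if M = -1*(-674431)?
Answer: -506485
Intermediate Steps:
M = 674431
(-2967509 + M) + 1786593 = (-2967509 + 674431) + 1786593 = -2293078 + 1786593 = -506485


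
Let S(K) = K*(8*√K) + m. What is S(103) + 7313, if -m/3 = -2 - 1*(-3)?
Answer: 7310 + 824*√103 ≈ 15673.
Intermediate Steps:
m = -3 (m = -3*(-2 - 1*(-3)) = -3*(-2 + 3) = -3*1 = -3)
S(K) = -3 + 8*K^(3/2) (S(K) = K*(8*√K) - 3 = 8*K^(3/2) - 3 = -3 + 8*K^(3/2))
S(103) + 7313 = (-3 + 8*103^(3/2)) + 7313 = (-3 + 8*(103*√103)) + 7313 = (-3 + 824*√103) + 7313 = 7310 + 824*√103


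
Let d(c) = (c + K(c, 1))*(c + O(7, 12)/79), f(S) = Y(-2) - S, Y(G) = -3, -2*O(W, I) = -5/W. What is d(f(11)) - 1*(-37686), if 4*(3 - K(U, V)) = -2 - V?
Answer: 167357503/4424 ≈ 37829.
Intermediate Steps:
O(W, I) = 5/(2*W) (O(W, I) = -(-5)/(2*W) = 5/(2*W))
K(U, V) = 7/2 + V/4 (K(U, V) = 3 - (-2 - V)/4 = 3 + (1/2 + V/4) = 7/2 + V/4)
f(S) = -3 - S
d(c) = (5/1106 + c)*(15/4 + c) (d(c) = (c + (7/2 + (1/4)*1))*(c + ((5/2)/7)/79) = (c + (7/2 + 1/4))*(c + ((5/2)*(1/7))*(1/79)) = (c + 15/4)*(c + (5/14)*(1/79)) = (15/4 + c)*(c + 5/1106) = (15/4 + c)*(5/1106 + c) = (5/1106 + c)*(15/4 + c))
d(f(11)) - 1*(-37686) = (75/4424 + (-3 - 1*11)**2 + 8305*(-3 - 1*11)/2212) - 1*(-37686) = (75/4424 + (-3 - 11)**2 + 8305*(-3 - 11)/2212) + 37686 = (75/4424 + (-14)**2 + (8305/2212)*(-14)) + 37686 = (75/4424 + 196 - 8305/158) + 37686 = 634639/4424 + 37686 = 167357503/4424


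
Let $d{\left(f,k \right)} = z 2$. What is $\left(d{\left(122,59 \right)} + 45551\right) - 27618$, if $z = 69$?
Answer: $18071$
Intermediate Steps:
$d{\left(f,k \right)} = 138$ ($d{\left(f,k \right)} = 69 \cdot 2 = 138$)
$\left(d{\left(122,59 \right)} + 45551\right) - 27618 = \left(138 + 45551\right) - 27618 = 45689 - 27618 = 18071$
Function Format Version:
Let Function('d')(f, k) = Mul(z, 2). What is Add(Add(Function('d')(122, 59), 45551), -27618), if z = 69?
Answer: 18071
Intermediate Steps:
Function('d')(f, k) = 138 (Function('d')(f, k) = Mul(69, 2) = 138)
Add(Add(Function('d')(122, 59), 45551), -27618) = Add(Add(138, 45551), -27618) = Add(45689, -27618) = 18071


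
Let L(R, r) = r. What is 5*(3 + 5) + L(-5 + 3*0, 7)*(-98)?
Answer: -646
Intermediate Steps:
5*(3 + 5) + L(-5 + 3*0, 7)*(-98) = 5*(3 + 5) + 7*(-98) = 5*8 - 686 = 40 - 686 = -646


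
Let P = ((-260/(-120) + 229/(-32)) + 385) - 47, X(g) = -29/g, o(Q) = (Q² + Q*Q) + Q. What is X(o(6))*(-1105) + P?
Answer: 23803/32 ≈ 743.84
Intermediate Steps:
o(Q) = Q + 2*Q² (o(Q) = (Q² + Q²) + Q = 2*Q² + Q = Q + 2*Q²)
P = 31969/96 (P = ((-260*(-1/120) + 229*(-1/32)) + 385) - 47 = ((13/6 - 229/32) + 385) - 47 = (-479/96 + 385) - 47 = 36481/96 - 47 = 31969/96 ≈ 333.01)
X(o(6))*(-1105) + P = -29*1/(6*(1 + 2*6))*(-1105) + 31969/96 = -29*1/(6*(1 + 12))*(-1105) + 31969/96 = -29/(6*13)*(-1105) + 31969/96 = -29/78*(-1105) + 31969/96 = 2465/6 + 31969/96 = 23803/32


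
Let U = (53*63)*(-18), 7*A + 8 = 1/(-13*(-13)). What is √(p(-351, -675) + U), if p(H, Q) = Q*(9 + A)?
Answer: 3*I*√1228182/13 ≈ 255.75*I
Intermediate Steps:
A = -193/169 (A = -8/7 + (1/(-13*(-13)))/7 = -8/7 + (-1/13*(-1/13))/7 = -8/7 + (⅐)*(1/169) = -8/7 + 1/1183 = -193/169 ≈ -1.1420)
p(H, Q) = 1328*Q/169 (p(H, Q) = Q*(9 - 193/169) = Q*(1328/169) = 1328*Q/169)
U = -60102 (U = 3339*(-18) = -60102)
√(p(-351, -675) + U) = √((1328/169)*(-675) - 60102) = √(-896400/169 - 60102) = √(-11053638/169) = 3*I*√1228182/13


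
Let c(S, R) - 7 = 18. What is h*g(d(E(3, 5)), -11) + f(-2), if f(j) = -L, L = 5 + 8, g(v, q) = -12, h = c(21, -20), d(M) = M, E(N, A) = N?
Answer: -313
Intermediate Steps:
c(S, R) = 25 (c(S, R) = 7 + 18 = 25)
h = 25
L = 13
f(j) = -13 (f(j) = -1*13 = -13)
h*g(d(E(3, 5)), -11) + f(-2) = 25*(-12) - 13 = -300 - 13 = -313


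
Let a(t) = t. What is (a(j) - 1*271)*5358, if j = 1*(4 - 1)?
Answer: -1435944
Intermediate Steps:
j = 3 (j = 1*3 = 3)
(a(j) - 1*271)*5358 = (3 - 1*271)*5358 = (3 - 271)*5358 = -268*5358 = -1435944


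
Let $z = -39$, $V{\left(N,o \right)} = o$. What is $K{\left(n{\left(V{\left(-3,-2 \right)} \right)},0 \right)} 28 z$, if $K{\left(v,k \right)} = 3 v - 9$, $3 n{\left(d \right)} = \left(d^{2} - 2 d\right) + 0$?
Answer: $1092$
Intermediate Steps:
$n{\left(d \right)} = - \frac{2 d}{3} + \frac{d^{2}}{3}$ ($n{\left(d \right)} = \frac{\left(d^{2} - 2 d\right) + 0}{3} = \frac{d^{2} - 2 d}{3} = - \frac{2 d}{3} + \frac{d^{2}}{3}$)
$K{\left(v,k \right)} = -9 + 3 v$
$K{\left(n{\left(V{\left(-3,-2 \right)} \right)},0 \right)} 28 z = \left(-9 + 3 \cdot \frac{1}{3} \left(-2\right) \left(-2 - 2\right)\right) 28 \left(-39\right) = \left(-9 + 3 \cdot \frac{1}{3} \left(-2\right) \left(-4\right)\right) 28 \left(-39\right) = \left(-9 + 3 \cdot \frac{8}{3}\right) 28 \left(-39\right) = \left(-9 + 8\right) 28 \left(-39\right) = \left(-1\right) 28 \left(-39\right) = \left(-28\right) \left(-39\right) = 1092$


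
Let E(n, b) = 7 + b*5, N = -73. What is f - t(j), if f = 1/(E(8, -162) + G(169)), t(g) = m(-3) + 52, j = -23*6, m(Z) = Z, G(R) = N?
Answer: -42925/876 ≈ -49.001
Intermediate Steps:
E(n, b) = 7 + 5*b
G(R) = -73
j = -138
t(g) = 49 (t(g) = -3 + 52 = 49)
f = -1/876 (f = 1/((7 + 5*(-162)) - 73) = 1/((7 - 810) - 73) = 1/(-803 - 73) = 1/(-876) = -1/876 ≈ -0.0011416)
f - t(j) = -1/876 - 1*49 = -1/876 - 49 = -42925/876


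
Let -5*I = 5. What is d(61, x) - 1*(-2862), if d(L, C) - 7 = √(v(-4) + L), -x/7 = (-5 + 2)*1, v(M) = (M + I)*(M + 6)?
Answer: 2869 + √51 ≈ 2876.1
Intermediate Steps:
I = -1 (I = -⅕*5 = -1)
v(M) = (-1 + M)*(6 + M) (v(M) = (M - 1)*(M + 6) = (-1 + M)*(6 + M))
x = 21 (x = -7*(-5 + 2) = -(-21) = -7*(-3) = 21)
d(L, C) = 7 + √(-10 + L) (d(L, C) = 7 + √((-6 + (-4)² + 5*(-4)) + L) = 7 + √((-6 + 16 - 20) + L) = 7 + √(-10 + L))
d(61, x) - 1*(-2862) = (7 + √(-10 + 61)) - 1*(-2862) = (7 + √51) + 2862 = 2869 + √51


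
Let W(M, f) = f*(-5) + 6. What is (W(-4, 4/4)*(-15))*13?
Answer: -195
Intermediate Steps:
W(M, f) = 6 - 5*f (W(M, f) = -5*f + 6 = 6 - 5*f)
(W(-4, 4/4)*(-15))*13 = ((6 - 20/4)*(-15))*13 = ((6 - 5*1)*(-15))*13 = ((6 - 5)*(-15))*13 = (1*(-15))*13 = -15*13 = -195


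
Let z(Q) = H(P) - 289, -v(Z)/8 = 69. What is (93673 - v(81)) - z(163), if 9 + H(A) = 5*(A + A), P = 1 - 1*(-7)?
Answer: 94443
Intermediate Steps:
P = 8 (P = 1 + 7 = 8)
v(Z) = -552 (v(Z) = -8*69 = -552)
H(A) = -9 + 10*A (H(A) = -9 + 5*(A + A) = -9 + 5*(2*A) = -9 + 10*A)
z(Q) = -218 (z(Q) = (-9 + 10*8) - 289 = (-9 + 80) - 289 = 71 - 289 = -218)
(93673 - v(81)) - z(163) = (93673 - 1*(-552)) - 1*(-218) = (93673 + 552) + 218 = 94225 + 218 = 94443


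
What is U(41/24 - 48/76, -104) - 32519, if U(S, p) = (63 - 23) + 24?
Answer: -32455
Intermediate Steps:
U(S, p) = 64 (U(S, p) = 40 + 24 = 64)
U(41/24 - 48/76, -104) - 32519 = 64 - 32519 = -32455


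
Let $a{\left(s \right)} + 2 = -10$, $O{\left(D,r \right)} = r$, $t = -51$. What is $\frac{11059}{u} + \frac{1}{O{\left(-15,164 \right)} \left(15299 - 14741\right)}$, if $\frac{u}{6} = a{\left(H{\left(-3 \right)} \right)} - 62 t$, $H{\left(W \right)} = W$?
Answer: $\frac{28112503}{48043800} \approx 0.58514$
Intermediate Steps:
$a{\left(s \right)} = -12$ ($a{\left(s \right)} = -2 - 10 = -12$)
$u = 18900$ ($u = 6 \left(-12 - -3162\right) = 6 \left(-12 + 3162\right) = 6 \cdot 3150 = 18900$)
$\frac{11059}{u} + \frac{1}{O{\left(-15,164 \right)} \left(15299 - 14741\right)} = \frac{11059}{18900} + \frac{1}{164 \left(15299 - 14741\right)} = 11059 \cdot \frac{1}{18900} + \frac{1}{164 \cdot 558} = \frac{11059}{18900} + \frac{1}{164} \cdot \frac{1}{558} = \frac{11059}{18900} + \frac{1}{91512} = \frac{28112503}{48043800}$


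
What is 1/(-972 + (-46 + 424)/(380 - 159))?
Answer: -221/214434 ≈ -0.0010306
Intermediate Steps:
1/(-972 + (-46 + 424)/(380 - 159)) = 1/(-972 + 378/221) = 1/(-214434/221) = -221/214434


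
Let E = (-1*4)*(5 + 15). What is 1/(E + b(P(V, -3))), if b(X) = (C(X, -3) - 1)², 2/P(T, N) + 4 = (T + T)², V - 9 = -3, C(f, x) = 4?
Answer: -1/71 ≈ -0.014085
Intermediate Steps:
V = 6 (V = 9 - 3 = 6)
P(T, N) = 2/(-4 + 4*T²) (P(T, N) = 2/(-4 + (T + T)²) = 2/(-4 + (2*T)²) = 2/(-4 + 4*T²))
b(X) = 9 (b(X) = (4 - 1)² = 3² = 9)
E = -80 (E = -4*20 = -80)
1/(E + b(P(V, -3))) = 1/(-80 + 9) = 1/(-71) = -1/71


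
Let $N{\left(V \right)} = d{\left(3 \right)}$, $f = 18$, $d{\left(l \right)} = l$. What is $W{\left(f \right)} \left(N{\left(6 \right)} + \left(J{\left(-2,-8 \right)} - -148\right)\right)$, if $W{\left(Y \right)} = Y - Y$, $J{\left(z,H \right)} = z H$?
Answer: $0$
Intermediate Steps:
$J{\left(z,H \right)} = H z$
$N{\left(V \right)} = 3$
$W{\left(Y \right)} = 0$
$W{\left(f \right)} \left(N{\left(6 \right)} + \left(J{\left(-2,-8 \right)} - -148\right)\right) = 0 \left(3 - -164\right) = 0 \left(3 + \left(16 + 148\right)\right) = 0 \left(3 + 164\right) = 0 \cdot 167 = 0$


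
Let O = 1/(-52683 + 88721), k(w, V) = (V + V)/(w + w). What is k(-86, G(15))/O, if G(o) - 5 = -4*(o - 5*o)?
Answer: -4414655/43 ≈ -1.0267e+5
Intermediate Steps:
G(o) = 5 + 16*o (G(o) = 5 - 4*(o - 5*o) = 5 - (-16)*o = 5 + 16*o)
k(w, V) = V/w (k(w, V) = (2*V)/((2*w)) = (2*V)*(1/(2*w)) = V/w)
O = 1/36038 ≈ 2.7748e-5
k(-86, G(15))/O = ((5 + 16*15)/(-86))/(1/36038) = ((5 + 240)*(-1/86))*36038 = (245*(-1/86))*36038 = -245/86*36038 = -4414655/43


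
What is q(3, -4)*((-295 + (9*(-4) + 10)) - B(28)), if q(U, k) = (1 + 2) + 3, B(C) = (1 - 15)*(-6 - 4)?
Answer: -2766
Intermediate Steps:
B(C) = 140 (B(C) = -14*(-10) = 140)
q(U, k) = 6 (q(U, k) = 3 + 3 = 6)
q(3, -4)*((-295 + (9*(-4) + 10)) - B(28)) = 6*((-295 + (9*(-4) + 10)) - 1*140) = 6*((-295 + (-36 + 10)) - 140) = 6*((-295 - 26) - 140) = 6*(-321 - 140) = 6*(-461) = -2766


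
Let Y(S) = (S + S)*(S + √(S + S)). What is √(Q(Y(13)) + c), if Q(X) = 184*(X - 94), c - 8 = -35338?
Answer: √(9566 + 4784*√26) ≈ 184.28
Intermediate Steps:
c = -35330 (c = 8 - 35338 = -35330)
Y(S) = 2*S*(S + √2*√S) (Y(S) = (2*S)*(S + √(2*S)) = (2*S)*(S + √2*√S) = 2*S*(S + √2*√S))
Q(X) = -17296 + 184*X (Q(X) = 184*(-94 + X) = -17296 + 184*X)
√(Q(Y(13)) + c) = √((-17296 + 184*(2*13² + 2*√2*13^(3/2))) - 35330) = √((-17296 + 184*(2*169 + 2*√2*(13*√13))) - 35330) = √((-17296 + 184*(338 + 26*√26)) - 35330) = √((-17296 + (62192 + 4784*√26)) - 35330) = √((44896 + 4784*√26) - 35330) = √(9566 + 4784*√26)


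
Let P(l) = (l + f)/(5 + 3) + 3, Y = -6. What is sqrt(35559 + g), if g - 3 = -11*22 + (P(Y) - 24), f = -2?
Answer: 3*sqrt(3922) ≈ 187.88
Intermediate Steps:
P(l) = 11/4 + l/8 (P(l) = (l - 2)/(5 + 3) + 3 = (-2 + l)/8 + 3 = (-2 + l)*(1/8) + 3 = (-1/4 + l/8) + 3 = 11/4 + l/8)
g = -261 (g = 3 + (-11*22 + ((11/4 + (1/8)*(-6)) - 24)) = 3 + (-242 + ((11/4 - 3/4) - 24)) = 3 + (-242 + (2 - 24)) = 3 + (-242 - 22) = 3 - 264 = -261)
sqrt(35559 + g) = sqrt(35559 - 261) = sqrt(35298) = 3*sqrt(3922)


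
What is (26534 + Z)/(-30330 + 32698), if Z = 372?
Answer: 13453/1184 ≈ 11.362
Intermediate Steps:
(26534 + Z)/(-30330 + 32698) = (26534 + 372)/(-30330 + 32698) = 26906/2368 = 26906*(1/2368) = 13453/1184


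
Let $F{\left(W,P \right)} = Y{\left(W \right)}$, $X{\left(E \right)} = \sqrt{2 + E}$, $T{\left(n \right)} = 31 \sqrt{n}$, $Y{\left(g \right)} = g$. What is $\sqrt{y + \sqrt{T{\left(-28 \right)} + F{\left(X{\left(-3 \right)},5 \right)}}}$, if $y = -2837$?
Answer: $\sqrt{-2837 + \sqrt{i} \sqrt{1 + 62 \sqrt{7}}} \approx 0.08541 + 53.178 i$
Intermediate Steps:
$F{\left(W,P \right)} = W$
$\sqrt{y + \sqrt{T{\left(-28 \right)} + F{\left(X{\left(-3 \right)},5 \right)}}} = \sqrt{-2837 + \sqrt{31 \sqrt{-28} + \sqrt{2 - 3}}} = \sqrt{-2837 + \sqrt{31 \cdot 2 i \sqrt{7} + \sqrt{-1}}} = \sqrt{-2837 + \sqrt{62 i \sqrt{7} + i}} = \sqrt{-2837 + \sqrt{i + 62 i \sqrt{7}}}$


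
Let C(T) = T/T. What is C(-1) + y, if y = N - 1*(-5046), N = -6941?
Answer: -1894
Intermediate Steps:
y = -1895 (y = -6941 - 1*(-5046) = -6941 + 5046 = -1895)
C(T) = 1
C(-1) + y = 1 - 1895 = -1894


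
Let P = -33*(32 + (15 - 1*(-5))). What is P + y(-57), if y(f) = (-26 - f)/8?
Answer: -13697/8 ≈ -1712.1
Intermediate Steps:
y(f) = -13/4 - f/8 (y(f) = (-26 - f)*(⅛) = -13/4 - f/8)
P = -1716 (P = -33*(32 + (15 + 5)) = -33*(32 + 20) = -33*52 = -1716)
P + y(-57) = -1716 + (-13/4 - ⅛*(-57)) = -1716 + (-13/4 + 57/8) = -1716 + 31/8 = -13697/8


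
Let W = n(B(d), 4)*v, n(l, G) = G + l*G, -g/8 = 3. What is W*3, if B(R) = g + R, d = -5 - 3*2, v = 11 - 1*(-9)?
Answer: -8160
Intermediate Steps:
g = -24 (g = -8*3 = -24)
v = 20 (v = 11 + 9 = 20)
d = -11 (d = -5 - 6 = -11)
B(R) = -24 + R
n(l, G) = G + G*l
W = -2720 (W = (4*(1 + (-24 - 11)))*20 = (4*(1 - 35))*20 = (4*(-34))*20 = -136*20 = -2720)
W*3 = -2720*3 = -8160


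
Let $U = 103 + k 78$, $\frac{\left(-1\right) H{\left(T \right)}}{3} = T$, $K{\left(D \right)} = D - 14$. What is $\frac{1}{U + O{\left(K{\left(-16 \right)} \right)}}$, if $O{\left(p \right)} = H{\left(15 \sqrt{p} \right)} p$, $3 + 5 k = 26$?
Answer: $\frac{11545}{1372206481} - \frac{33750 i \sqrt{30}}{1372206481} \approx 8.4135 \cdot 10^{-6} - 0.00013471 i$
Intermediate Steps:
$k = \frac{23}{5}$ ($k = - \frac{3}{5} + \frac{1}{5} \cdot 26 = - \frac{3}{5} + \frac{26}{5} = \frac{23}{5} \approx 4.6$)
$K{\left(D \right)} = -14 + D$
$H{\left(T \right)} = - 3 T$
$U = \frac{2309}{5}$ ($U = 103 + \frac{23}{5} \cdot 78 = 103 + \frac{1794}{5} = \frac{2309}{5} \approx 461.8$)
$O{\left(p \right)} = - 45 p^{\frac{3}{2}}$ ($O{\left(p \right)} = - 3 \cdot 15 \sqrt{p} p = - 45 \sqrt{p} p = - 45 p^{\frac{3}{2}}$)
$\frac{1}{U + O{\left(K{\left(-16 \right)} \right)}} = \frac{1}{\frac{2309}{5} - 45 \left(-14 - 16\right)^{\frac{3}{2}}} = \frac{1}{\frac{2309}{5} - 45 \left(-30\right)^{\frac{3}{2}}} = \frac{1}{\frac{2309}{5} - 45 \left(- 30 i \sqrt{30}\right)} = \frac{1}{\frac{2309}{5} + 1350 i \sqrt{30}}$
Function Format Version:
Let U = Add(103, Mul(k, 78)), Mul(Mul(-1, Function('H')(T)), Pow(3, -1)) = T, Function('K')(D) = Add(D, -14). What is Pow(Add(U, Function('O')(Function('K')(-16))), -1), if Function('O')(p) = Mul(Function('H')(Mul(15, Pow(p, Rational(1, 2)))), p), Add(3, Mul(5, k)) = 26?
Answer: Add(Rational(11545, 1372206481), Mul(Rational(-33750, 1372206481), I, Pow(30, Rational(1, 2)))) ≈ Add(8.4135e-6, Mul(-0.00013471, I))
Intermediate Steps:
k = Rational(23, 5) (k = Add(Rational(-3, 5), Mul(Rational(1, 5), 26)) = Add(Rational(-3, 5), Rational(26, 5)) = Rational(23, 5) ≈ 4.6000)
Function('K')(D) = Add(-14, D)
Function('H')(T) = Mul(-3, T)
U = Rational(2309, 5) (U = Add(103, Mul(Rational(23, 5), 78)) = Add(103, Rational(1794, 5)) = Rational(2309, 5) ≈ 461.80)
Function('O')(p) = Mul(-45, Pow(p, Rational(3, 2))) (Function('O')(p) = Mul(Mul(-3, Mul(15, Pow(p, Rational(1, 2)))), p) = Mul(Mul(-45, Pow(p, Rational(1, 2))), p) = Mul(-45, Pow(p, Rational(3, 2))))
Pow(Add(U, Function('O')(Function('K')(-16))), -1) = Pow(Add(Rational(2309, 5), Mul(-45, Pow(Add(-14, -16), Rational(3, 2)))), -1) = Pow(Add(Rational(2309, 5), Mul(-45, Pow(-30, Rational(3, 2)))), -1) = Pow(Add(Rational(2309, 5), Mul(-45, Mul(-30, I, Pow(30, Rational(1, 2))))), -1) = Pow(Add(Rational(2309, 5), Mul(1350, I, Pow(30, Rational(1, 2)))), -1)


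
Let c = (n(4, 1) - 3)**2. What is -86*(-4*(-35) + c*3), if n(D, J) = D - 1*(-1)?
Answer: -13072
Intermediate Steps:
n(D, J) = 1 + D (n(D, J) = D + 1 = 1 + D)
c = 4 (c = ((1 + 4) - 3)**2 = (5 - 3)**2 = 2**2 = 4)
-86*(-4*(-35) + c*3) = -86*(-4*(-35) + 4*3) = -86*(140 + 12) = -86*152 = -13072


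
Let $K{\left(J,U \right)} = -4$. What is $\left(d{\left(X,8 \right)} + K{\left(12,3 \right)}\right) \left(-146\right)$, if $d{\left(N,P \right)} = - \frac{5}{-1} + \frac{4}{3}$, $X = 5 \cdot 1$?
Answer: $- \frac{1022}{3} \approx -340.67$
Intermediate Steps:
$X = 5$
$d{\left(N,P \right)} = \frac{19}{3}$ ($d{\left(N,P \right)} = \left(-5\right) \left(-1\right) + 4 \cdot \frac{1}{3} = 5 + \frac{4}{3} = \frac{19}{3}$)
$\left(d{\left(X,8 \right)} + K{\left(12,3 \right)}\right) \left(-146\right) = \left(\frac{19}{3} - 4\right) \left(-146\right) = \frac{7}{3} \left(-146\right) = - \frac{1022}{3}$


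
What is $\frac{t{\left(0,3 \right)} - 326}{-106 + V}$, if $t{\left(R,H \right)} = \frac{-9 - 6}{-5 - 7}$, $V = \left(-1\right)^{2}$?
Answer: $\frac{433}{140} \approx 3.0929$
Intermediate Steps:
$V = 1$
$t{\left(R,H \right)} = \frac{5}{4}$ ($t{\left(R,H \right)} = - \frac{15}{-12} = \left(-15\right) \left(- \frac{1}{12}\right) = \frac{5}{4}$)
$\frac{t{\left(0,3 \right)} - 326}{-106 + V} = \frac{\frac{5}{4} - 326}{-106 + 1} = - \frac{1299}{4 \left(-105\right)} = \left(- \frac{1299}{4}\right) \left(- \frac{1}{105}\right) = \frac{433}{140}$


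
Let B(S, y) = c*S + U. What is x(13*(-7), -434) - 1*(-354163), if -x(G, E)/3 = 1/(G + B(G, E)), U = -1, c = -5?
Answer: 42853722/121 ≈ 3.5416e+5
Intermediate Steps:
B(S, y) = -1 - 5*S (B(S, y) = -5*S - 1 = -1 - 5*S)
x(G, E) = -3/(-1 - 4*G) (x(G, E) = -3/(G + (-1 - 5*G)) = -3/(-1 - 4*G))
x(13*(-7), -434) - 1*(-354163) = 3/(1 + 4*(13*(-7))) - 1*(-354163) = 3/(1 + 4*(-91)) + 354163 = 3/(1 - 364) + 354163 = 3/(-363) + 354163 = 3*(-1/363) + 354163 = -1/121 + 354163 = 42853722/121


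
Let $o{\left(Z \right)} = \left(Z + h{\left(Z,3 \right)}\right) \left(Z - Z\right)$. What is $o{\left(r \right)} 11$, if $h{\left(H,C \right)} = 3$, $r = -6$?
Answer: $0$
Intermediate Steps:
$o{\left(Z \right)} = 0$ ($o{\left(Z \right)} = \left(Z + 3\right) \left(Z - Z\right) = \left(3 + Z\right) 0 = 0$)
$o{\left(r \right)} 11 = 0 \cdot 11 = 0$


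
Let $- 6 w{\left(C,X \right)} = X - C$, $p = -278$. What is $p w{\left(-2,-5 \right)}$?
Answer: $-139$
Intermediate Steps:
$w{\left(C,X \right)} = - \frac{X}{6} + \frac{C}{6}$ ($w{\left(C,X \right)} = - \frac{X - C}{6} = - \frac{X}{6} + \frac{C}{6}$)
$p w{\left(-2,-5 \right)} = - 278 \left(\left(- \frac{1}{6}\right) \left(-5\right) + \frac{1}{6} \left(-2\right)\right) = - 278 \left(\frac{5}{6} - \frac{1}{3}\right) = \left(-278\right) \frac{1}{2} = -139$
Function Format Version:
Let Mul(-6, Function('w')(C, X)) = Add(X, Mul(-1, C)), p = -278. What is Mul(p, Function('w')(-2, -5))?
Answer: -139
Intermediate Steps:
Function('w')(C, X) = Add(Mul(Rational(-1, 6), X), Mul(Rational(1, 6), C)) (Function('w')(C, X) = Mul(Rational(-1, 6), Add(X, Mul(-1, C))) = Add(Mul(Rational(-1, 6), X), Mul(Rational(1, 6), C)))
Mul(p, Function('w')(-2, -5)) = Mul(-278, Add(Mul(Rational(-1, 6), -5), Mul(Rational(1, 6), -2))) = Mul(-278, Add(Rational(5, 6), Rational(-1, 3))) = Mul(-278, Rational(1, 2)) = -139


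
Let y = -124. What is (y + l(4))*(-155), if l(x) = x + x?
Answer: 17980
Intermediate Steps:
l(x) = 2*x
(y + l(4))*(-155) = (-124 + 2*4)*(-155) = (-124 + 8)*(-155) = -116*(-155) = 17980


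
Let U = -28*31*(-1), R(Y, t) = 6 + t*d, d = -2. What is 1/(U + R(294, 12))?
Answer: 1/850 ≈ 0.0011765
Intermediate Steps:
R(Y, t) = 6 - 2*t (R(Y, t) = 6 + t*(-2) = 6 - 2*t)
U = 868 (U = -868*(-1) = 868)
1/(U + R(294, 12)) = 1/(868 + (6 - 2*12)) = 1/(868 + (6 - 24)) = 1/(868 - 18) = 1/850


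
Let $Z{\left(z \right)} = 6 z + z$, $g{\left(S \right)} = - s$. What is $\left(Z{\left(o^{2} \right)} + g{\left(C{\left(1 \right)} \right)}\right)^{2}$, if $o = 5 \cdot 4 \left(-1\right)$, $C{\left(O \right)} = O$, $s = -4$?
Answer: $7862416$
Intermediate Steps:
$o = -20$ ($o = 20 \left(-1\right) = -20$)
$g{\left(S \right)} = 4$ ($g{\left(S \right)} = \left(-1\right) \left(-4\right) = 4$)
$Z{\left(z \right)} = 7 z$
$\left(Z{\left(o^{2} \right)} + g{\left(C{\left(1 \right)} \right)}\right)^{2} = \left(7 \left(-20\right)^{2} + 4\right)^{2} = \left(7 \cdot 400 + 4\right)^{2} = \left(2800 + 4\right)^{2} = 2804^{2} = 7862416$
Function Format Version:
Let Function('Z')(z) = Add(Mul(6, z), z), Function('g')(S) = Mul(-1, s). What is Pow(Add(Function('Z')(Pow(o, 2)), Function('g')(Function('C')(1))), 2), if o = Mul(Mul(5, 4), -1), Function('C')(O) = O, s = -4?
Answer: 7862416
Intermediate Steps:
o = -20 (o = Mul(20, -1) = -20)
Function('g')(S) = 4 (Function('g')(S) = Mul(-1, -4) = 4)
Function('Z')(z) = Mul(7, z)
Pow(Add(Function('Z')(Pow(o, 2)), Function('g')(Function('C')(1))), 2) = Pow(Add(Mul(7, Pow(-20, 2)), 4), 2) = Pow(Add(Mul(7, 400), 4), 2) = Pow(Add(2800, 4), 2) = Pow(2804, 2) = 7862416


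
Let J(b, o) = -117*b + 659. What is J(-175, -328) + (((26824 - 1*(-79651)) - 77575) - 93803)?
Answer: -43769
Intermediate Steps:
J(b, o) = 659 - 117*b
J(-175, -328) + (((26824 - 1*(-79651)) - 77575) - 93803) = (659 - 117*(-175)) + (((26824 - 1*(-79651)) - 77575) - 93803) = (659 + 20475) + (((26824 + 79651) - 77575) - 93803) = 21134 + ((106475 - 77575) - 93803) = 21134 + (28900 - 93803) = 21134 - 64903 = -43769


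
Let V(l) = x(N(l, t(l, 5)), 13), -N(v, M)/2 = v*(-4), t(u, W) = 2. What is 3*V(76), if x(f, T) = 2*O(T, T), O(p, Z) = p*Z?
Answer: 1014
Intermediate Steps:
O(p, Z) = Z*p
N(v, M) = 8*v (N(v, M) = -2*v*(-4) = -(-8)*v = 8*v)
x(f, T) = 2*T² (x(f, T) = 2*(T*T) = 2*T²)
V(l) = 338 (V(l) = 2*13² = 2*169 = 338)
3*V(76) = 3*338 = 1014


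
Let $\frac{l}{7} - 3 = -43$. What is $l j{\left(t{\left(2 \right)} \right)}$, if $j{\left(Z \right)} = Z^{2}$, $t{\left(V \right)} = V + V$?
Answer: $-4480$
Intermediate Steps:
$l = -280$ ($l = 21 + 7 \left(-43\right) = 21 - 301 = -280$)
$t{\left(V \right)} = 2 V$
$l j{\left(t{\left(2 \right)} \right)} = - 280 \left(2 \cdot 2\right)^{2} = - 280 \cdot 4^{2} = \left(-280\right) 16 = -4480$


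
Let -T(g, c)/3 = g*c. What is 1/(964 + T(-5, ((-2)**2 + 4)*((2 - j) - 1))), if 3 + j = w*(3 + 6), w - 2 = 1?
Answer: -1/1796 ≈ -0.00055679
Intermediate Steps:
w = 3 (w = 2 + 1 = 3)
j = 24 (j = -3 + 3*(3 + 6) = -3 + 3*9 = -3 + 27 = 24)
T(g, c) = -3*c*g (T(g, c) = -3*g*c = -3*c*g)
1/(964 + T(-5, ((-2)**2 + 4)*((2 - j) - 1))) = 1/(964 - 3*((-2)**2 + 4)*((2 - 1*24) - 1)*(-5)) = 1/(964 - 3*(4 + 4)*((2 - 24) - 1)*(-5)) = 1/(964 - 3*8*(-22 - 1)*(-5)) = 1/(964 - 3*8*(-23)*(-5)) = 1/(964 - 3*(-184)*(-5)) = 1/(964 - 2760) = 1/(-1796) = -1/1796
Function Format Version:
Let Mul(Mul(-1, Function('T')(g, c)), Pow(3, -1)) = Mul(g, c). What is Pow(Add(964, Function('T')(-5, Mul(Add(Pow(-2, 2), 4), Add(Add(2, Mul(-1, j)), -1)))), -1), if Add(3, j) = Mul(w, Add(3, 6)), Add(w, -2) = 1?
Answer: Rational(-1, 1796) ≈ -0.00055679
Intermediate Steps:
w = 3 (w = Add(2, 1) = 3)
j = 24 (j = Add(-3, Mul(3, Add(3, 6))) = Add(-3, Mul(3, 9)) = Add(-3, 27) = 24)
Function('T')(g, c) = Mul(-3, c, g) (Function('T')(g, c) = Mul(-3, Mul(g, c)) = Mul(-3, Mul(c, g)) = Mul(-3, c, g))
Pow(Add(964, Function('T')(-5, Mul(Add(Pow(-2, 2), 4), Add(Add(2, Mul(-1, j)), -1)))), -1) = Pow(Add(964, Mul(-3, Mul(Add(Pow(-2, 2), 4), Add(Add(2, Mul(-1, 24)), -1)), -5)), -1) = Pow(Add(964, Mul(-3, Mul(Add(4, 4), Add(Add(2, -24), -1)), -5)), -1) = Pow(Add(964, Mul(-3, Mul(8, Add(-22, -1)), -5)), -1) = Pow(Add(964, Mul(-3, Mul(8, -23), -5)), -1) = Pow(Add(964, Mul(-3, -184, -5)), -1) = Pow(Add(964, -2760), -1) = Pow(-1796, -1) = Rational(-1, 1796)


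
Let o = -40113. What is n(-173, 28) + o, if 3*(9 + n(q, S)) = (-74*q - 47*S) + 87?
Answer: -108793/3 ≈ -36264.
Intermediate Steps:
n(q, S) = 20 - 74*q/3 - 47*S/3 (n(q, S) = -9 + ((-74*q - 47*S) + 87)/3 = -9 + (87 - 74*q - 47*S)/3 = -9 + (29 - 74*q/3 - 47*S/3) = 20 - 74*q/3 - 47*S/3)
n(-173, 28) + o = (20 - 74/3*(-173) - 47/3*28) - 40113 = (20 + 12802/3 - 1316/3) - 40113 = 11546/3 - 40113 = -108793/3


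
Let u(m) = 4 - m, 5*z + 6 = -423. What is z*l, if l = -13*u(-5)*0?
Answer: 0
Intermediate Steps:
z = -429/5 (z = -6/5 + (⅕)*(-423) = -6/5 - 423/5 = -429/5 ≈ -85.800)
l = 0 (l = -13*(4 - 1*(-5))*0 = -13*(4 + 5)*0 = -13*9*0 = -117*0 = 0)
z*l = -429/5*0 = 0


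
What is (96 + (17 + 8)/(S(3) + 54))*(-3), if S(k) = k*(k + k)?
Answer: -6937/24 ≈ -289.04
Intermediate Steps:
S(k) = 2*k² (S(k) = k*(2*k) = 2*k²)
(96 + (17 + 8)/(S(3) + 54))*(-3) = (96 + (17 + 8)/(2*3² + 54))*(-3) = (96 + 25/(2*9 + 54))*(-3) = (96 + 25/(18 + 54))*(-3) = (96 + 25/72)*(-3) = (6937/72)*(-3) = -6937/24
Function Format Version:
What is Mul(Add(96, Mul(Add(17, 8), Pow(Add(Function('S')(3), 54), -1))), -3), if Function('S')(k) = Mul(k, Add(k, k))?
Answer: Rational(-6937, 24) ≈ -289.04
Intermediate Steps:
Function('S')(k) = Mul(2, Pow(k, 2)) (Function('S')(k) = Mul(k, Mul(2, k)) = Mul(2, Pow(k, 2)))
Mul(Add(96, Mul(Add(17, 8), Pow(Add(Function('S')(3), 54), -1))), -3) = Mul(Add(96, Mul(Add(17, 8), Pow(Add(Mul(2, Pow(3, 2)), 54), -1))), -3) = Mul(Add(96, Mul(25, Pow(Add(Mul(2, 9), 54), -1))), -3) = Mul(Add(96, Mul(25, Pow(Add(18, 54), -1))), -3) = Mul(Add(96, Mul(25, Pow(72, -1))), -3) = Mul(Add(96, Mul(25, Rational(1, 72))), -3) = Mul(Add(96, Rational(25, 72)), -3) = Mul(Rational(6937, 72), -3) = Rational(-6937, 24)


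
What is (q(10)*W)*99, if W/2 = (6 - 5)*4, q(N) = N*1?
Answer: 7920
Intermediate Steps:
q(N) = N
W = 8 (W = 2*((6 - 5)*4) = 2*(1*4) = 2*4 = 8)
(q(10)*W)*99 = (10*8)*99 = 80*99 = 7920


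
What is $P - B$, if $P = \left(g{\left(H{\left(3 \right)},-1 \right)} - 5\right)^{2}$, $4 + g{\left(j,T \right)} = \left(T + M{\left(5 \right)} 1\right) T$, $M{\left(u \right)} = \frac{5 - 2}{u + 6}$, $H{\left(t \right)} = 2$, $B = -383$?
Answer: $\frac{54624}{121} \approx 451.44$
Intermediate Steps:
$M{\left(u \right)} = \frac{3}{6 + u}$
$g{\left(j,T \right)} = -4 + T \left(\frac{3}{11} + T\right)$ ($g{\left(j,T \right)} = -4 + \left(T + \frac{3}{6 + 5} \cdot 1\right) T = -4 + \left(T + \frac{3}{11} \cdot 1\right) T = -4 + \left(T + \frac{3}{11}\right) T = -4 + \left(\frac{3}{11} + T\right) T = -4 + T \left(\frac{3}{11} + T\right)$)
$P = \frac{8281}{121}$ ($P = \left(\left(-4 + \left(-1\right)^{2} + \frac{3}{11} \left(-1\right)\right) - 5\right)^{2} = \left(\left(-4 + 1 - \frac{3}{11}\right) - 5\right)^{2} = \left(- \frac{36}{11} - 5\right)^{2} = \left(- \frac{91}{11}\right)^{2} = \frac{8281}{121} \approx 68.438$)
$P - B = \frac{8281}{121} - -383 = \frac{8281}{121} + 383 = \frac{54624}{121}$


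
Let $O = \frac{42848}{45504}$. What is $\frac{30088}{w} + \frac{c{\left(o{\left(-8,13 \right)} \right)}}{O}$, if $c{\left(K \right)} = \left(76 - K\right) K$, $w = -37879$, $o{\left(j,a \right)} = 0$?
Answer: $- \frac{30088}{37879} \approx -0.79432$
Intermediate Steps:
$c{\left(K \right)} = K \left(76 - K\right)$
$O = \frac{1339}{1422}$ ($O = 42848 \cdot \frac{1}{45504} = \frac{1339}{1422} \approx 0.94163$)
$\frac{30088}{w} + \frac{c{\left(o{\left(-8,13 \right)} \right)}}{O} = \frac{30088}{-37879} + \frac{0 \left(76 - 0\right)}{\frac{1339}{1422}} = 30088 \left(- \frac{1}{37879}\right) + 0 \left(76 + 0\right) \frac{1422}{1339} = - \frac{30088}{37879} + 0 \cdot 76 \cdot \frac{1422}{1339} = - \frac{30088}{37879} + 0 \cdot \frac{1422}{1339} = - \frac{30088}{37879} + 0 = - \frac{30088}{37879}$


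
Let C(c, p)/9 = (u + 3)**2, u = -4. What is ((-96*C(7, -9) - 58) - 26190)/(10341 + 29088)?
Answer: -27112/39429 ≈ -0.68762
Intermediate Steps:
C(c, p) = 9 (C(c, p) = 9*(-4 + 3)**2 = 9*(-1)**2 = 9*1 = 9)
((-96*C(7, -9) - 58) - 26190)/(10341 + 29088) = ((-96*9 - 58) - 26190)/(10341 + 29088) = ((-864 - 58) - 26190)/39429 = (-922 - 26190)*(1/39429) = -27112*1/39429 = -27112/39429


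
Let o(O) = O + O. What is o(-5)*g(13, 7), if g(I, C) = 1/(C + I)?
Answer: -½ ≈ -0.50000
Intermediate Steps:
o(O) = 2*O
o(-5)*g(13, 7) = (2*(-5))/(7 + 13) = -10/20 = -10*1/20 = -½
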